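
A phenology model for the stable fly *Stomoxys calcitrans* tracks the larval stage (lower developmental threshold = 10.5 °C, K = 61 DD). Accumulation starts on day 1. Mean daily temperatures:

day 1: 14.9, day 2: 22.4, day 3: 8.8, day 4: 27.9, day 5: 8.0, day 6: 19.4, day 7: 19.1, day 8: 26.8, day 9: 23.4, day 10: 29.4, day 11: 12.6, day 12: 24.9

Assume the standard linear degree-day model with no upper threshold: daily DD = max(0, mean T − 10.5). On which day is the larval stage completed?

Daily DD above 10.5 °C: 4.4, 11.9, 0.0, 17.4, 0.0, 8.9, 8.6, 16.3, 12.9, 18.9, 2.1, 14.4.
Cumulative: 4.4, 16.3, 16.3, 33.7, 33.7, 42.6, 51.2, 67.5, 80.4, 99.3, 101.4, 115.8.
The total first reaches 61 DD on day 8.

day 8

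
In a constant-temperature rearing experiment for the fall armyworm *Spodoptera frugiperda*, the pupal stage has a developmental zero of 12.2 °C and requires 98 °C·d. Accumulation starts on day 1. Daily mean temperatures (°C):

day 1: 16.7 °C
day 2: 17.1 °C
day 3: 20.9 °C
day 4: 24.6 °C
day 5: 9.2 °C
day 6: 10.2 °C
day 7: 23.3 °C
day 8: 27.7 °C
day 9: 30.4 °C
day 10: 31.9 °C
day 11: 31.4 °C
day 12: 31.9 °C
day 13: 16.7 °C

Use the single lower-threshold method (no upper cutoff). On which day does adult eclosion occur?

day 11

Daily DD above 12.2 °C: 4.5, 4.9, 8.7, 12.4, 0.0, 0.0, 11.1, 15.5, 18.2, 19.7, 19.2, 19.7, 4.5.
Cumulative: 4.5, 9.4, 18.1, 30.5, 30.5, 30.5, 41.6, 57.1, 75.3, 95.0, 114.2, 133.9, 138.4.
The total first reaches 98 DD on day 11.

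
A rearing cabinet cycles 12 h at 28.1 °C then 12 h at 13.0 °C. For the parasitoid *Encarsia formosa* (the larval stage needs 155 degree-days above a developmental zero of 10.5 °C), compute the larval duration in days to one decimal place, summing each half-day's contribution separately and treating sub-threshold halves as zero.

15.4 days

Day half: max(0, 28.1 − 10.5) × 0.5 = 17.6 × 0.5 = 8.80 DD.
Night half: max(0, 13.0 − 10.5) × 0.5 = 2.5 × 0.5 = 1.25 DD.
Per 24 h: 10.05 DD/day.
Duration = 155 / 10.05 = 15.423 ≈ 15.4 days.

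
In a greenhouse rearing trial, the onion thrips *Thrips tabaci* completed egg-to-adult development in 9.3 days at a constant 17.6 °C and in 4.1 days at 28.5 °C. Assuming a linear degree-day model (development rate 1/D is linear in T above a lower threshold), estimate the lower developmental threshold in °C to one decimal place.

9.0 °C

Equal thermal constants: D₁(T₁ − T_b) = D₂(T₂ − T_b).
9.3·(17.6 − T_b) = 4.1·(28.5 − T_b)
T_b = (9.3·17.6 − 4.1·28.5) / (9.3 − 4.1) = 46.83 / 5.2 = 9.006 °C ≈ 9.0 °C.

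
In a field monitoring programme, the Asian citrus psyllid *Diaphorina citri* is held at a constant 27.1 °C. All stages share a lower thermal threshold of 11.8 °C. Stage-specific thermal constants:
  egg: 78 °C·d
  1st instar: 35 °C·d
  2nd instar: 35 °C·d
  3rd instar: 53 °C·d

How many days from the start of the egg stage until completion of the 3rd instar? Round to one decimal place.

13.1 days

Daily accumulation at 27.1 °C = 27.1 − 11.8 = 15.3 DD/day.
Total K = 78 + 35 + 35 + 53 = 201 DD.
Total duration = 201 / 15.3 = 13.137 ≈ 13.1 days.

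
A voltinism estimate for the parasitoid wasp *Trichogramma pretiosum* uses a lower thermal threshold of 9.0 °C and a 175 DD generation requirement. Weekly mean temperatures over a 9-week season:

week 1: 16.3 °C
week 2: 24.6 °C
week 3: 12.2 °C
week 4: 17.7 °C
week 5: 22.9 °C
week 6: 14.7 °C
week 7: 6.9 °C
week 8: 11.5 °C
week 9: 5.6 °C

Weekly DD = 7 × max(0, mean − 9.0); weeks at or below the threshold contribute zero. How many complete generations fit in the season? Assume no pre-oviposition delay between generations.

Weekly DD (7 × max(0, T̄ − 9.0)): 51.1, 109.2, 22.4, 60.9, 97.3, 39.9, 0.0, 17.5, 0.0.
Season total = 398.3 DD.
Complete generations = ⌊398.3 / 175⌋ = 2.

2 generations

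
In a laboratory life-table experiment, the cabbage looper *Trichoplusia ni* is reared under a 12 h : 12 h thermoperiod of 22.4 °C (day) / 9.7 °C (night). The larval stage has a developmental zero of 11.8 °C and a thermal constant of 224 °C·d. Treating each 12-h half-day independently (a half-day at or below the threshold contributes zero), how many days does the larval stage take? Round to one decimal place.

Day half: max(0, 22.4 − 11.8) × 0.5 = 10.6 × 0.5 = 5.30 DD.
Night half: max(0, 9.7 − 11.8) × 0.5 = 0.0 × 0.5 = 0.00 DD.
Per 24 h: 5.30 DD/day.
Duration = 224 / 5.30 = 42.264 ≈ 42.3 days.

42.3 days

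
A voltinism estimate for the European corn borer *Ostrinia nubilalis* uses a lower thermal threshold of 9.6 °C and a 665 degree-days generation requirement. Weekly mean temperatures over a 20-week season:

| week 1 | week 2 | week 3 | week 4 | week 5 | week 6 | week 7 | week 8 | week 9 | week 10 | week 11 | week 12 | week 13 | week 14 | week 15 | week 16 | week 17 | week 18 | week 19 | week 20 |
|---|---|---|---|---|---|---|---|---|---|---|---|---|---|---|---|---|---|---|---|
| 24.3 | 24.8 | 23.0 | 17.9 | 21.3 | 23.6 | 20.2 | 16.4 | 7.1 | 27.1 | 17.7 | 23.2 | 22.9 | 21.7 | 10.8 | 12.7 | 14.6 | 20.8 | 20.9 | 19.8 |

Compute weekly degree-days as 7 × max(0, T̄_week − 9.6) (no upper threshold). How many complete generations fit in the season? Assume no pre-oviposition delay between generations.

Weekly DD (7 × max(0, T̄ − 9.6)): 102.9, 106.4, 93.8, 58.1, 81.9, 98.0, 74.2, 47.6, 0.0, 122.5, 56.7, 95.2, 93.1, 84.7, 8.4, 21.7, 35.0, 78.4, 79.1, 71.4.
Season total = 1409.1 DD.
Complete generations = ⌊1409.1 / 665⌋ = 2.

2 generations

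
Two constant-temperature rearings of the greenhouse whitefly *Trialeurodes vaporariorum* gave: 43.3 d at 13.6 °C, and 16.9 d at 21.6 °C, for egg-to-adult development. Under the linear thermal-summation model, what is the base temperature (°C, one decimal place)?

Equal thermal constants: D₁(T₁ − T_b) = D₂(T₂ − T_b).
43.3·(13.6 − T_b) = 16.9·(21.6 − T_b)
T_b = (43.3·13.6 − 16.9·21.6) / (43.3 − 16.9) = 223.84 / 26.4 = 8.479 °C ≈ 8.5 °C.

8.5 °C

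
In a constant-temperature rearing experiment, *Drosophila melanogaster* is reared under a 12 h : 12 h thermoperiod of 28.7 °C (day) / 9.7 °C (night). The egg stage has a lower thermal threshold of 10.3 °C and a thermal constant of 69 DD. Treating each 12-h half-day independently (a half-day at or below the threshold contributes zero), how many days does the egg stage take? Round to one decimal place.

7.5 days

Day half: max(0, 28.7 − 10.3) × 0.5 = 18.4 × 0.5 = 9.20 DD.
Night half: max(0, 9.7 − 10.3) × 0.5 = 0.0 × 0.5 = 0.00 DD.
Per 24 h: 9.20 DD/day.
Duration = 69 / 9.20 = 7.500 ≈ 7.5 days.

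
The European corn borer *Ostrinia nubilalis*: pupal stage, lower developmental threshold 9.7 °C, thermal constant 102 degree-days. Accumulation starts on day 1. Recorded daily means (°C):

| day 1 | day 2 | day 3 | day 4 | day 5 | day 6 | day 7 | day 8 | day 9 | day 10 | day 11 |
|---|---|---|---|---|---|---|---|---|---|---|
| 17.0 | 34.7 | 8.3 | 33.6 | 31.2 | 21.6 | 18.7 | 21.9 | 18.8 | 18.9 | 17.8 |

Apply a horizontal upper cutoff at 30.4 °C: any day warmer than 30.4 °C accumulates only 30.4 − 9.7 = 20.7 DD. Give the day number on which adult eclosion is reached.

Daily DD above 9.7 °C (capped at 20.7): 7.3, 20.7, 0.0, 20.7, 20.7, 11.9, 9.0, 12.2, 9.1, 9.2, 8.1.
Cumulative: 7.3, 28.0, 28.0, 48.7, 69.4, 81.3, 90.3, 102.5, 111.6, 120.8, 128.9.
The total first reaches 102 DD on day 8.

day 8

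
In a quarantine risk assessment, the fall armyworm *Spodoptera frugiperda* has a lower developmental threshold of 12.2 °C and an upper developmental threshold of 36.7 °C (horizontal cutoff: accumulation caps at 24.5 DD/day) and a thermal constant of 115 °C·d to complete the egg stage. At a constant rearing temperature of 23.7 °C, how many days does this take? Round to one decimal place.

Daily accumulation = 23.7 − 12.2 = 11.5 DD/day.
Duration = 115 / 11.5 = 10.000 ≈ 10.0 days.

10.0 days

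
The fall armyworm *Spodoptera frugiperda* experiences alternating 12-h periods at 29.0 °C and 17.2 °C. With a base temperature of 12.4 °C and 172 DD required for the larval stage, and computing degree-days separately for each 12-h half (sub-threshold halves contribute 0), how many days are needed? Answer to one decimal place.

16.1 days

Day half: max(0, 29.0 − 12.4) × 0.5 = 16.6 × 0.5 = 8.30 DD.
Night half: max(0, 17.2 − 12.4) × 0.5 = 4.8 × 0.5 = 2.40 DD.
Per 24 h: 10.70 DD/day.
Duration = 172 / 10.70 = 16.075 ≈ 16.1 days.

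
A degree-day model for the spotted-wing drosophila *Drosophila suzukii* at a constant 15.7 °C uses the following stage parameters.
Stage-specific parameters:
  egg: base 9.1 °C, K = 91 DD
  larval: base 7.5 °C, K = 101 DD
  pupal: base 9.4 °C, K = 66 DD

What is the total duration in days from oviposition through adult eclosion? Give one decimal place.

36.6 days

egg: 91 / (15.7 − 9.1) = 91 / 6.6 = 13.788 d.
larval: 101 / (15.7 − 7.5) = 101 / 8.2 = 12.317 d.
pupal: 66 / (15.7 − 9.4) = 66 / 6.3 = 10.476 d.
Sum = 36.581 ≈ 36.6 days.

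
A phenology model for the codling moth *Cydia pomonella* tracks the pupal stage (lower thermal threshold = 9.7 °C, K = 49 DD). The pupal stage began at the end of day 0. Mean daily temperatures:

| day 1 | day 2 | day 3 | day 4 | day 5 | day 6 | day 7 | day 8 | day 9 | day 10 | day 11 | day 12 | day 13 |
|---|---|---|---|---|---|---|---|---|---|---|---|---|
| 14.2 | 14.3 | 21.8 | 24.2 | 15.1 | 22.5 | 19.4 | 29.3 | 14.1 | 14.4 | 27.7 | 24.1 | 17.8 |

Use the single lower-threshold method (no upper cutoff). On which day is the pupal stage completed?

Daily DD above 9.7 °C: 4.5, 4.6, 12.1, 14.5, 5.4, 12.8, 9.7, 19.6, 4.4, 4.7, 18.0, 14.4, 8.1.
Cumulative: 4.5, 9.1, 21.2, 35.7, 41.1, 53.9, 63.6, 83.2, 87.6, 92.3, 110.3, 124.7, 132.8.
The total first reaches 49 DD on day 6.

day 6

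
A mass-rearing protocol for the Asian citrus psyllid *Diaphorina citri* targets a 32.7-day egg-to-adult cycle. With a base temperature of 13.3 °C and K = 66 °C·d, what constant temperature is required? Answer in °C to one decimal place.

15.3 °C

Required daily accumulation = 66 / 32.7 = 2.018 DD/day.
T = T_base + 2.018 = 13.3 + 2.018 = 15.318 ≈ 15.3 °C.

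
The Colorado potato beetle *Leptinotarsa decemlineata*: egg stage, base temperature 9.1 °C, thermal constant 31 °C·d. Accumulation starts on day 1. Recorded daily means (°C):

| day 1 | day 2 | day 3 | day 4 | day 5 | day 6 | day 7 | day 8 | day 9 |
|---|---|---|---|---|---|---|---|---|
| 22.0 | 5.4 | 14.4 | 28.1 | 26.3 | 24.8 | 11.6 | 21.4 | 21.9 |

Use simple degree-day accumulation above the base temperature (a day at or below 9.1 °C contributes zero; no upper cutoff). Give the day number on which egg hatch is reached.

day 4

Daily DD above 9.1 °C: 12.9, 0.0, 5.3, 19.0, 17.2, 15.7, 2.5, 12.3, 12.8.
Cumulative: 12.9, 12.9, 18.2, 37.2, 54.4, 70.1, 72.6, 84.9, 97.7.
The total first reaches 31 DD on day 4.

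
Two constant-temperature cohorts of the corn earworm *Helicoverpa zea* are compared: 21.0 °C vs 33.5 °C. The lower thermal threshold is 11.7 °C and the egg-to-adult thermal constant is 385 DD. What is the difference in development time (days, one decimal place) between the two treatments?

At 21.0 °C: 385 / (21.0 − 11.7) = 385 / 9.3 = 41.398 d.
At 33.5 °C: 385 / (33.5 − 11.7) = 385 / 21.8 = 17.661 d.
Difference = |41.398 − 17.661| = 23.737 ≈ 23.7 days.

23.7 days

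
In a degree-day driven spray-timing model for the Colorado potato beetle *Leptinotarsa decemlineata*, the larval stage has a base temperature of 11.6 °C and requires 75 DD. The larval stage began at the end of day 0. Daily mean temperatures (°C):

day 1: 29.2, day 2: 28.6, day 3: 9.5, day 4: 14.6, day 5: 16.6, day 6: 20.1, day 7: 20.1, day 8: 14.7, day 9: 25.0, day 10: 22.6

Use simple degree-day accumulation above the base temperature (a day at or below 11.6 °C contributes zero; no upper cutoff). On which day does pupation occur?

day 9

Daily DD above 11.6 °C: 17.6, 17.0, 0.0, 3.0, 5.0, 8.5, 8.5, 3.1, 13.4, 11.0.
Cumulative: 17.6, 34.6, 34.6, 37.6, 42.6, 51.1, 59.6, 62.7, 76.1, 87.1.
The total first reaches 75 DD on day 9.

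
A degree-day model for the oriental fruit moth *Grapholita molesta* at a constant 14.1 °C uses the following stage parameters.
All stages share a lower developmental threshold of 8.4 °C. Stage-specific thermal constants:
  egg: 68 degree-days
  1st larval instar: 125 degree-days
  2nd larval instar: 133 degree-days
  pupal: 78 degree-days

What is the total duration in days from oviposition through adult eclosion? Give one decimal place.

70.9 days

Daily accumulation at 14.1 °C = 14.1 − 8.4 = 5.7 DD/day.
Total K = 68 + 125 + 133 + 78 = 404 DD.
Total duration = 404 / 5.7 = 70.877 ≈ 70.9 days.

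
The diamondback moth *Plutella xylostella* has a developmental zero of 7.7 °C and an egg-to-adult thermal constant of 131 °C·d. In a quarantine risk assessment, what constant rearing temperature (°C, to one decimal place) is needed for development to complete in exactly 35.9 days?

Required daily accumulation = 131 / 35.9 = 3.649 DD/day.
T = T_base + 3.649 = 7.7 + 3.649 = 11.349 ≈ 11.3 °C.

11.3 °C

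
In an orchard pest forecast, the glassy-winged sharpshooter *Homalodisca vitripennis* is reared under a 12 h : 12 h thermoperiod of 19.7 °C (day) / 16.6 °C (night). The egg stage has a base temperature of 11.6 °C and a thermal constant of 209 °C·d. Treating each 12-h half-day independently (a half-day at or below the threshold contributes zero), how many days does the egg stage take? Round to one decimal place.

Day half: max(0, 19.7 − 11.6) × 0.5 = 8.1 × 0.5 = 4.05 DD.
Night half: max(0, 16.6 − 11.6) × 0.5 = 5.0 × 0.5 = 2.50 DD.
Per 24 h: 6.55 DD/day.
Duration = 209 / 6.55 = 31.908 ≈ 31.9 days.

31.9 days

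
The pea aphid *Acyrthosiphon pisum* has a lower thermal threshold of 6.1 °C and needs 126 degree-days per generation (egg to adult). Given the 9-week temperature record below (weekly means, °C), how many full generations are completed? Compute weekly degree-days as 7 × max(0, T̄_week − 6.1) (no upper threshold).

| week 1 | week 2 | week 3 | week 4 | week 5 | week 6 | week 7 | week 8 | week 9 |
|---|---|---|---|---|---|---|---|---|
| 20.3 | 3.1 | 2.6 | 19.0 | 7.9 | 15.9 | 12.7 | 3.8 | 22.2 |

Weekly DD (7 × max(0, T̄ − 6.1)): 99.4, 0.0, 0.0, 90.3, 12.6, 68.6, 46.2, 0.0, 112.7.
Season total = 429.8 DD.
Complete generations = ⌊429.8 / 126⌋ = 3.

3 generations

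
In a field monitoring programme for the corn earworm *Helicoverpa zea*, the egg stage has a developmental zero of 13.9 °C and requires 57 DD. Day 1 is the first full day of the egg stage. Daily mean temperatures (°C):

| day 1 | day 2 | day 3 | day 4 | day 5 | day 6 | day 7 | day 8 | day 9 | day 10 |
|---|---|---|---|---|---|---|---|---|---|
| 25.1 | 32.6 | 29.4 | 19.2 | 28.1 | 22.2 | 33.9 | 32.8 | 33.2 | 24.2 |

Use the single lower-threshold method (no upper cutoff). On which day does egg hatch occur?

Daily DD above 13.9 °C: 11.2, 18.7, 15.5, 5.3, 14.2, 8.3, 20.0, 18.9, 19.3, 10.3.
Cumulative: 11.2, 29.9, 45.4, 50.7, 64.9, 73.2, 93.2, 112.1, 131.4, 141.7.
The total first reaches 57 DD on day 5.

day 5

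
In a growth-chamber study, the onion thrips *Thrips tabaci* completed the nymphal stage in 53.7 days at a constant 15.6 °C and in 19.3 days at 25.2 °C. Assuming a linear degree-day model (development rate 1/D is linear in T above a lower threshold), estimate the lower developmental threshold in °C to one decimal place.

Under the model K = D·(T − T_b), so D₁·(T₁ − T_b) = D₂·(T₂ − T_b).
53.7·(15.6 − T_b) = 19.3·(25.2 − T_b)
T_b = (53.7·15.6 − 19.3·25.2) / (53.7 − 19.3) = 351.36 / 34.4 = 10.214 °C ≈ 10.2 °C.

10.2 °C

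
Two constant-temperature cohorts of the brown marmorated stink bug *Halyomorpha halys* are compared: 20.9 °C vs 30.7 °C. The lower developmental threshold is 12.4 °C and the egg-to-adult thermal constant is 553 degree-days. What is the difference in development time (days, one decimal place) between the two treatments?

34.8 days

At 20.9 °C: 553 / (20.9 − 12.4) = 553 / 8.5 = 65.059 d.
At 30.7 °C: 553 / (30.7 − 12.4) = 553 / 18.3 = 30.219 d.
Difference = |65.059 − 30.219| = 34.840 ≈ 34.8 days.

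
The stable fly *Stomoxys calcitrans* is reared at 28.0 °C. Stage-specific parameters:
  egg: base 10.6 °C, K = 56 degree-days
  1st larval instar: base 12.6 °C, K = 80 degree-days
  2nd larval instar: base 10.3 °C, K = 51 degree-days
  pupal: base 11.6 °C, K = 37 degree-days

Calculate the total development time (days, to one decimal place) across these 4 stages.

egg: 56 / (28.0 − 10.6) = 56 / 17.4 = 3.218 d.
1st larval instar: 80 / (28.0 − 12.6) = 80 / 15.4 = 5.195 d.
2nd larval instar: 51 / (28.0 − 10.3) = 51 / 17.7 = 2.881 d.
pupal: 37 / (28.0 − 11.6) = 37 / 16.4 = 2.256 d.
Sum = 13.551 ≈ 13.6 days.

13.6 days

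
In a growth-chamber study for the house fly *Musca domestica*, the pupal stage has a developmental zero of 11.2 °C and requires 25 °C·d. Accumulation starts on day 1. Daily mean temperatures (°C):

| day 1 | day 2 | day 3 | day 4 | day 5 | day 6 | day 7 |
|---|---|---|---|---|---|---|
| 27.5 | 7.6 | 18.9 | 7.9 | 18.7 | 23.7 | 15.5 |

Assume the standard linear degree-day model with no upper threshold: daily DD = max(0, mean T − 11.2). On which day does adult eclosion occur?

Daily DD above 11.2 °C: 16.3, 0.0, 7.7, 0.0, 7.5, 12.5, 4.3.
Cumulative: 16.3, 16.3, 24.0, 24.0, 31.5, 44.0, 48.3.
The total first reaches 25 DD on day 5.

day 5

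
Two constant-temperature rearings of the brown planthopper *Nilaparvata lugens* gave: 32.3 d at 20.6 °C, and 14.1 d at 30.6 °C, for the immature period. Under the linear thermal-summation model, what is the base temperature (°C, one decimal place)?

12.9 °C

Equal thermal constants: D₁(T₁ − T_b) = D₂(T₂ − T_b).
32.3·(20.6 − T_b) = 14.1·(30.6 − T_b)
T_b = (32.3·20.6 − 14.1·30.6) / (32.3 − 14.1) = 233.92 / 18.2 = 12.853 °C ≈ 12.9 °C.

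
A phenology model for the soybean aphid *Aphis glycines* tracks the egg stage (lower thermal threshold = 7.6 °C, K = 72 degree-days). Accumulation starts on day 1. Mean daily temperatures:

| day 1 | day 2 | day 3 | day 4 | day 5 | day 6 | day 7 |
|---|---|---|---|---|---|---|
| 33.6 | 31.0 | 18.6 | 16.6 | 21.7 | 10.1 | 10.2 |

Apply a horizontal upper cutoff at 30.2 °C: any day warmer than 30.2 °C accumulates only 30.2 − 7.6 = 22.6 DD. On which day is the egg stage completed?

day 5

Daily DD above 7.6 °C (capped at 22.6): 22.6, 22.6, 11.0, 9.0, 14.1, 2.5, 2.6.
Cumulative: 22.6, 45.2, 56.2, 65.2, 79.3, 81.8, 84.4.
The total first reaches 72 DD on day 5.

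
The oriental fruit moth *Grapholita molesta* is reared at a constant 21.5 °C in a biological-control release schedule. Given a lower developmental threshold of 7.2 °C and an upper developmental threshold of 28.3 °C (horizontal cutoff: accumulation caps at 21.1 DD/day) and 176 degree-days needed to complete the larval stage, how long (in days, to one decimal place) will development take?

Daily accumulation = 21.5 − 7.2 = 14.3 DD/day.
Duration = 176 / 14.3 = 12.308 ≈ 12.3 days.

12.3 days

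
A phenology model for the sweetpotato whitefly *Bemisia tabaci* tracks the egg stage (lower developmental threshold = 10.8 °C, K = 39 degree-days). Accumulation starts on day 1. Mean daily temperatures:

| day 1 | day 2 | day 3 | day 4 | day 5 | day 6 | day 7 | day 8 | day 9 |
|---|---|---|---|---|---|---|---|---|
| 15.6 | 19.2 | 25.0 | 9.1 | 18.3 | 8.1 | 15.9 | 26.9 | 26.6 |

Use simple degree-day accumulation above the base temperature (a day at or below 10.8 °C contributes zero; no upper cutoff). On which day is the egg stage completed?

Daily DD above 10.8 °C: 4.8, 8.4, 14.2, 0.0, 7.5, 0.0, 5.1, 16.1, 15.8.
Cumulative: 4.8, 13.2, 27.4, 27.4, 34.9, 34.9, 40.0, 56.1, 71.9.
The total first reaches 39 DD on day 7.

day 7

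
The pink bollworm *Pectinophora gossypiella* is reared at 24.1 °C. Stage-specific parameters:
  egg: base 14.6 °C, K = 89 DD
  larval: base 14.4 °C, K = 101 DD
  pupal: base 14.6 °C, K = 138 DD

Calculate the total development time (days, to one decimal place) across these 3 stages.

egg: 89 / (24.1 − 14.6) = 89 / 9.5 = 9.368 d.
larval: 101 / (24.1 − 14.4) = 101 / 9.7 = 10.412 d.
pupal: 138 / (24.1 − 14.6) = 138 / 9.5 = 14.526 d.
Sum = 34.307 ≈ 34.3 days.

34.3 days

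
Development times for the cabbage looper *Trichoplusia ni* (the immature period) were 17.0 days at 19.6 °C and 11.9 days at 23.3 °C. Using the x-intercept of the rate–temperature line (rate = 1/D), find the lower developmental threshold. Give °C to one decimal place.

Under the model K = D·(T − T_b), so D₁·(T₁ − T_b) = D₂·(T₂ − T_b).
17.0·(19.6 − T_b) = 11.9·(23.3 − T_b)
T_b = (17.0·19.6 − 11.9·23.3) / (17.0 − 11.9) = 55.93 / 5.1 = 10.967 °C ≈ 11.0 °C.

11.0 °C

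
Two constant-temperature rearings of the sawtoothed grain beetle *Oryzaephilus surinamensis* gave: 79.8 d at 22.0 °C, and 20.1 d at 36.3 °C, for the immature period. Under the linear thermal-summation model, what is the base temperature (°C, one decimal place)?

Equal thermal constants: D₁(T₁ − T_b) = D₂(T₂ − T_b).
79.8·(22.0 − T_b) = 20.1·(36.3 − T_b)
T_b = (79.8·22.0 − 20.1·36.3) / (79.8 − 20.1) = 1025.97 / 59.7 = 17.185 °C ≈ 17.2 °C.

17.2 °C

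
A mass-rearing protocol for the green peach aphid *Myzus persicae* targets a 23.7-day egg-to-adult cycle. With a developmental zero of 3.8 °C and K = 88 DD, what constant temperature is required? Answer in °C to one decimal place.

Required daily accumulation = 88 / 23.7 = 3.713 DD/day.
T = T_base + 3.713 = 3.8 + 3.713 = 7.513 ≈ 7.5 °C.

7.5 °C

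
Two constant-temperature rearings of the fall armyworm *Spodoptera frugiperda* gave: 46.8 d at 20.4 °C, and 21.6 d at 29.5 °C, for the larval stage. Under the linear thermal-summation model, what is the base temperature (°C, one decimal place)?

12.6 °C

Equal thermal constants: D₁(T₁ − T_b) = D₂(T₂ − T_b).
46.8·(20.4 − T_b) = 21.6·(29.5 − T_b)
T_b = (46.8·20.4 − 21.6·29.5) / (46.8 − 21.6) = 317.52 / 25.2 = 12.600 °C ≈ 12.6 °C.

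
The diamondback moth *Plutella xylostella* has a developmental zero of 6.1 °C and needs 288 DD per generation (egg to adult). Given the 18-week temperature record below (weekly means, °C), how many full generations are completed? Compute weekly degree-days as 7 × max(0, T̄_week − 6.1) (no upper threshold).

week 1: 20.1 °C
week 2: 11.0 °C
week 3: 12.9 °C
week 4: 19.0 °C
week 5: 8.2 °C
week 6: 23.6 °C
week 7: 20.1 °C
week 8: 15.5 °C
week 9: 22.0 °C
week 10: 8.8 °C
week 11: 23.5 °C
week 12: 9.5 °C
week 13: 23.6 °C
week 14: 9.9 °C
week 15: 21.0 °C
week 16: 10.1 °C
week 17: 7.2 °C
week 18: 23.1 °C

Weekly DD (7 × max(0, T̄ − 6.1)): 98.0, 34.3, 47.6, 90.3, 14.7, 122.5, 98.0, 65.8, 111.3, 18.9, 121.8, 23.8, 122.5, 26.6, 104.3, 28.0, 7.7, 119.0.
Season total = 1255.1 DD.
Complete generations = ⌊1255.1 / 288⌋ = 4.

4 generations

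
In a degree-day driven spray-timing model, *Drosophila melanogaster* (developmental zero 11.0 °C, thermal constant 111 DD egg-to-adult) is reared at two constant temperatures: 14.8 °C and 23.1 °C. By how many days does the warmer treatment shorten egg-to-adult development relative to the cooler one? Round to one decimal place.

20.0 days

At 14.8 °C: 111 / (14.8 − 11.0) = 111 / 3.8 = 29.211 d.
At 23.1 °C: 111 / (23.1 − 11.0) = 111 / 12.1 = 9.174 d.
Difference = |29.211 − 9.174| = 20.037 ≈ 20.0 days.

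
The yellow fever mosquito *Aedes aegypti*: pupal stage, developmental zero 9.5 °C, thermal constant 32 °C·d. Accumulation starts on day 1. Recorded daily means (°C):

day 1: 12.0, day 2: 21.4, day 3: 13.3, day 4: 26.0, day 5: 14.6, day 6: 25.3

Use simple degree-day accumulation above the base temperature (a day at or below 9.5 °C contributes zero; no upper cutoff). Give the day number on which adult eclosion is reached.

day 4

Daily DD above 9.5 °C: 2.5, 11.9, 3.8, 16.5, 5.1, 15.8.
Cumulative: 2.5, 14.4, 18.2, 34.7, 39.8, 55.6.
The total first reaches 32 DD on day 4.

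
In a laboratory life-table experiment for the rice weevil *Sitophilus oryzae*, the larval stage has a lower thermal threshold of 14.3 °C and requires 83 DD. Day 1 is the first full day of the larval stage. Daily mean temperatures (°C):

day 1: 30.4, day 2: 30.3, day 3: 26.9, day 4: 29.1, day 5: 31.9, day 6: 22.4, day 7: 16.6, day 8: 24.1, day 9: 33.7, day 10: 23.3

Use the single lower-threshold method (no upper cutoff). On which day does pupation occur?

day 6

Daily DD above 14.3 °C: 16.1, 16.0, 12.6, 14.8, 17.6, 8.1, 2.3, 9.8, 19.4, 9.0.
Cumulative: 16.1, 32.1, 44.7, 59.5, 77.1, 85.2, 87.5, 97.3, 116.7, 125.7.
The total first reaches 83 DD on day 6.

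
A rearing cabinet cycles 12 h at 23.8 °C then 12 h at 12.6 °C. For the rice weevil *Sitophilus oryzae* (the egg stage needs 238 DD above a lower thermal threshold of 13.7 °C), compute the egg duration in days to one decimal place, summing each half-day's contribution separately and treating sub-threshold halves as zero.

47.1 days

Day half: max(0, 23.8 − 13.7) × 0.5 = 10.1 × 0.5 = 5.05 DD.
Night half: max(0, 12.6 − 13.7) × 0.5 = 0.0 × 0.5 = 0.00 DD.
Per 24 h: 5.05 DD/day.
Duration = 238 / 5.05 = 47.129 ≈ 47.1 days.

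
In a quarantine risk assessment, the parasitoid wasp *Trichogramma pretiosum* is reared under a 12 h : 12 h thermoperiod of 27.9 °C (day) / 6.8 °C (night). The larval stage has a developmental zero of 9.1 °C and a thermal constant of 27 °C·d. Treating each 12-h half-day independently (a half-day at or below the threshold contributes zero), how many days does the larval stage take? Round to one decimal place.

Day half: max(0, 27.9 − 9.1) × 0.5 = 18.8 × 0.5 = 9.40 DD.
Night half: max(0, 6.8 − 9.1) × 0.5 = 0.0 × 0.5 = 0.00 DD.
Per 24 h: 9.40 DD/day.
Duration = 27 / 9.40 = 2.872 ≈ 2.9 days.

2.9 days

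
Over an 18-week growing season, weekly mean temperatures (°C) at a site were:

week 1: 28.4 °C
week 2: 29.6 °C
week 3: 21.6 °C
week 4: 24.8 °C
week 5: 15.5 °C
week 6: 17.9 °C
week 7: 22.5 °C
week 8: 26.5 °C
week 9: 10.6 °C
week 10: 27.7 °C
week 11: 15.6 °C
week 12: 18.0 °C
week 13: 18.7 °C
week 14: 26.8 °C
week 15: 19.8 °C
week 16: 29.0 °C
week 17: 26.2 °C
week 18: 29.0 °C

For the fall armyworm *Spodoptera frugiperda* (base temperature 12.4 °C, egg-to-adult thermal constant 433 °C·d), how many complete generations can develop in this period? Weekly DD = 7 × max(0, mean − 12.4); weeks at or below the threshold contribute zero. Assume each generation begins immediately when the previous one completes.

Weekly DD (7 × max(0, T̄ − 12.4)): 112.0, 120.4, 64.4, 86.8, 21.7, 38.5, 70.7, 98.7, 0.0, 107.1, 22.4, 39.2, 44.1, 100.8, 51.8, 116.2, 96.6, 116.2.
Season total = 1307.6 DD.
Complete generations = ⌊1307.6 / 433⌋ = 3.

3 generations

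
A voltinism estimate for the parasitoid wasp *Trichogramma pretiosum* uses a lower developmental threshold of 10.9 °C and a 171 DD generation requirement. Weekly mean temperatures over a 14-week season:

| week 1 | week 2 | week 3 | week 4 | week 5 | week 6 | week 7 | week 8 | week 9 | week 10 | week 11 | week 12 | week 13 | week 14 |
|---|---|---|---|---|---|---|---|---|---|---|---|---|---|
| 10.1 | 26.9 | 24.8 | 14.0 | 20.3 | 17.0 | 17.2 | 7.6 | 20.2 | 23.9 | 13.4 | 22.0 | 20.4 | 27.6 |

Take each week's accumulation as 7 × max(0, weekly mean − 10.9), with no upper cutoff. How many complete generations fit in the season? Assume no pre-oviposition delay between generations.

Weekly DD (7 × max(0, T̄ − 10.9)): 0.0, 112.0, 97.3, 21.7, 65.8, 42.7, 44.1, 0.0, 65.1, 91.0, 17.5, 77.7, 66.5, 116.9.
Season total = 818.3 DD.
Complete generations = ⌊818.3 / 171⌋ = 4.

4 generations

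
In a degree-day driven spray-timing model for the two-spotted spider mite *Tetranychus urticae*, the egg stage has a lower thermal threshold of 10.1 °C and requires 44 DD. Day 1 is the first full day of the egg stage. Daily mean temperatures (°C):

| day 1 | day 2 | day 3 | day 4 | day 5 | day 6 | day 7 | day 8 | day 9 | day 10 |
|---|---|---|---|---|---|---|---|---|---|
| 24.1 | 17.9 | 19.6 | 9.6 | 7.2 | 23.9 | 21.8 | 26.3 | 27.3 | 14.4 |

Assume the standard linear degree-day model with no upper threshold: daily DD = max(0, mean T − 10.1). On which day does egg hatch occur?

day 6

Daily DD above 10.1 °C: 14.0, 7.8, 9.5, 0.0, 0.0, 13.8, 11.7, 16.2, 17.2, 4.3.
Cumulative: 14.0, 21.8, 31.3, 31.3, 31.3, 45.1, 56.8, 73.0, 90.2, 94.5.
The total first reaches 44 DD on day 6.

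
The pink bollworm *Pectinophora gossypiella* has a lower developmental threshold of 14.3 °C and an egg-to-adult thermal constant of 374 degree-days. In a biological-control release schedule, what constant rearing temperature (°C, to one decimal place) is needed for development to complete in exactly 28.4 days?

Required daily accumulation = 374 / 28.4 = 13.169 DD/day.
T = T_base + 13.169 = 14.3 + 13.169 = 27.469 ≈ 27.5 °C.

27.5 °C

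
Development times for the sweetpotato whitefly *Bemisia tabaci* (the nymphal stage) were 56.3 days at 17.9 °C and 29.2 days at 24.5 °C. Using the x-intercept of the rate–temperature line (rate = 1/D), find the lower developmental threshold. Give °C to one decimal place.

10.8 °C

Linear rate model ⇒ the product D·(T − T_b) is constant across temperatures.
56.3·(17.9 − T_b) = 29.2·(24.5 − T_b)
T_b = (56.3·17.9 − 29.2·24.5) / (56.3 − 29.2) = 292.37 / 27.1 = 10.789 °C ≈ 10.8 °C.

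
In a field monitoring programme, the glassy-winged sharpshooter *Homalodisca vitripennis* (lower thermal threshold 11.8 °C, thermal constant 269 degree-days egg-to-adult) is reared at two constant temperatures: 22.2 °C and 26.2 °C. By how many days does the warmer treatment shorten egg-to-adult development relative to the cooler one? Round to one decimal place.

7.2 days

At 22.2 °C: 269 / (22.2 − 11.8) = 269 / 10.4 = 25.865 d.
At 26.2 °C: 269 / (26.2 − 11.8) = 269 / 14.4 = 18.681 d.
Difference = |25.865 − 18.681| = 7.185 ≈ 7.2 days.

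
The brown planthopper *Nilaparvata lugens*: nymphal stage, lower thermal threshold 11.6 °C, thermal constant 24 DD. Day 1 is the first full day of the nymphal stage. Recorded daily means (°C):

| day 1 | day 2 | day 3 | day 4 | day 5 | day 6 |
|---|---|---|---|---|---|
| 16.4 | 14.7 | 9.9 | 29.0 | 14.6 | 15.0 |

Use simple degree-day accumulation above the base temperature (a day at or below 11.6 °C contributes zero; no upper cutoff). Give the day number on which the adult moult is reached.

day 4

Daily DD above 11.6 °C: 4.8, 3.1, 0.0, 17.4, 3.0, 3.4.
Cumulative: 4.8, 7.9, 7.9, 25.3, 28.3, 31.7.
The total first reaches 24 DD on day 4.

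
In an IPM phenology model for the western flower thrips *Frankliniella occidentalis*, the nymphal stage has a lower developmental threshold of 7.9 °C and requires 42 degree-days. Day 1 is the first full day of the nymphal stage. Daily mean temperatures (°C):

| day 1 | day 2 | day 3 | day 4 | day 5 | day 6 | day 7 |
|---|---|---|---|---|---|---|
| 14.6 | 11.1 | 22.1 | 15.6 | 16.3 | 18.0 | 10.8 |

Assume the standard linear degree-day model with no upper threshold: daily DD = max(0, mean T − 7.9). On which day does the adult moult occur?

Daily DD above 7.9 °C: 6.7, 3.2, 14.2, 7.7, 8.4, 10.1, 2.9.
Cumulative: 6.7, 9.9, 24.1, 31.8, 40.2, 50.3, 53.2.
The total first reaches 42 DD on day 6.

day 6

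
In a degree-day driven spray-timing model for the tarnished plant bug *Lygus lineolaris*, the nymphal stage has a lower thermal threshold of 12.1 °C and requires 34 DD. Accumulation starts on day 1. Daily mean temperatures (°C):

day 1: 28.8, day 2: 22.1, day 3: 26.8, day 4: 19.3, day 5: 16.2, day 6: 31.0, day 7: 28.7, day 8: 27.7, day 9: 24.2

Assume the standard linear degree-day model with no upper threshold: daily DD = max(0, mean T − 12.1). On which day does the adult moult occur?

Daily DD above 12.1 °C: 16.7, 10.0, 14.7, 7.2, 4.1, 18.9, 16.6, 15.6, 12.1.
Cumulative: 16.7, 26.7, 41.4, 48.6, 52.7, 71.6, 88.2, 103.8, 115.9.
The total first reaches 34 DD on day 3.

day 3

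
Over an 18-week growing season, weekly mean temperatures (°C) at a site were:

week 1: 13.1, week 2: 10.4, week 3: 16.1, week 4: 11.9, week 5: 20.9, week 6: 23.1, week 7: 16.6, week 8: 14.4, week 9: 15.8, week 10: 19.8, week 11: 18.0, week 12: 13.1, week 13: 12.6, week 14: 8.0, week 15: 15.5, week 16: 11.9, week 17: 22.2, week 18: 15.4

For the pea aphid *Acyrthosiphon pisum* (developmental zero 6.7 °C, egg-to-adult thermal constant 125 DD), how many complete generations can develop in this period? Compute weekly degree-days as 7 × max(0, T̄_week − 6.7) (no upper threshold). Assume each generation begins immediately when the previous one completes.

Weekly DD (7 × max(0, T̄ − 6.7)): 44.8, 25.9, 65.8, 36.4, 99.4, 114.8, 69.3, 53.9, 63.7, 91.7, 79.1, 44.8, 41.3, 9.1, 61.6, 36.4, 108.5, 60.9.
Season total = 1107.4 DD.
Complete generations = ⌊1107.4 / 125⌋ = 8.

8 generations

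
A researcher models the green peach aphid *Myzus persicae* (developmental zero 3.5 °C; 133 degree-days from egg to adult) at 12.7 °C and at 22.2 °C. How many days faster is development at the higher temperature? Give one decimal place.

7.3 days

At 12.7 °C: 133 / (12.7 − 3.5) = 133 / 9.2 = 14.457 d.
At 22.2 °C: 133 / (22.2 − 3.5) = 133 / 18.7 = 7.112 d.
Difference = |14.457 − 7.112| = 7.344 ≈ 7.3 days.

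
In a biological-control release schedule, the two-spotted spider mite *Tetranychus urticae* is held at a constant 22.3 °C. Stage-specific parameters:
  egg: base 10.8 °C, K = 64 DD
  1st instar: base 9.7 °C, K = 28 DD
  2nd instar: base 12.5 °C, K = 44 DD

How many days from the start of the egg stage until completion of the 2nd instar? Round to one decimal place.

egg: 64 / (22.3 − 10.8) = 64 / 11.5 = 5.565 d.
1st instar: 28 / (22.3 − 9.7) = 28 / 12.6 = 2.222 d.
2nd instar: 44 / (22.3 − 12.5) = 44 / 9.8 = 4.490 d.
Sum = 12.277 ≈ 12.3 days.

12.3 days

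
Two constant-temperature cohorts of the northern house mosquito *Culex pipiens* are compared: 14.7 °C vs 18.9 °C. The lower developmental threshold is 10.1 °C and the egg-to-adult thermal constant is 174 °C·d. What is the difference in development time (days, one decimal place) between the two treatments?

18.1 days

At 14.7 °C: 174 / (14.7 − 10.1) = 174 / 4.6 = 37.826 d.
At 18.9 °C: 174 / (18.9 − 10.1) = 174 / 8.8 = 19.773 d.
Difference = |37.826 − 19.773| = 18.053 ≈ 18.1 days.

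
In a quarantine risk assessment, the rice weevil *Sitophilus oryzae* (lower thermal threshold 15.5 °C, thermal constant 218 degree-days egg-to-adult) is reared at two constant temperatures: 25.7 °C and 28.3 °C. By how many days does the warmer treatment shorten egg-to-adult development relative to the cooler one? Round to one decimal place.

4.3 days

At 25.7 °C: 218 / (25.7 − 15.5) = 218 / 10.2 = 21.373 d.
At 28.3 °C: 218 / (28.3 − 15.5) = 218 / 12.8 = 17.031 d.
Difference = |21.373 − 17.031| = 4.341 ≈ 4.3 days.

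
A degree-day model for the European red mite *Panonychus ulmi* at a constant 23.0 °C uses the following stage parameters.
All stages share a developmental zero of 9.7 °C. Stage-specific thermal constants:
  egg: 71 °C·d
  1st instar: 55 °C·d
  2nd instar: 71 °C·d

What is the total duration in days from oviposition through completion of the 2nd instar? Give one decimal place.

Daily accumulation at 23.0 °C = 23.0 − 9.7 = 13.3 DD/day.
Total K = 71 + 55 + 71 = 197 DD.
Total duration = 197 / 13.3 = 14.812 ≈ 14.8 days.

14.8 days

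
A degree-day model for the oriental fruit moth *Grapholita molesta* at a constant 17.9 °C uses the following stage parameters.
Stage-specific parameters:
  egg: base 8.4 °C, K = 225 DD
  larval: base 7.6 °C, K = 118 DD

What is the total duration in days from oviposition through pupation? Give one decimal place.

35.1 days

egg: 225 / (17.9 − 8.4) = 225 / 9.5 = 23.684 d.
larval: 118 / (17.9 − 7.6) = 118 / 10.3 = 11.456 d.
Sum = 35.141 ≈ 35.1 days.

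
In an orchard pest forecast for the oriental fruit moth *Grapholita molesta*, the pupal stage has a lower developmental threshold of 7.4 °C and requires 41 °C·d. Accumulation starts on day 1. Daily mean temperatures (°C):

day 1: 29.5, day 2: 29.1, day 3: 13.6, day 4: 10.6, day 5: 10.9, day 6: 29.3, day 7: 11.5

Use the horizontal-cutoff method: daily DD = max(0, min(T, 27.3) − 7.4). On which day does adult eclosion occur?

day 3

Daily DD above 7.4 °C (capped at 19.9): 19.9, 19.9, 6.2, 3.2, 3.5, 19.9, 4.1.
Cumulative: 19.9, 39.8, 46.0, 49.2, 52.7, 72.6, 76.7.
The total first reaches 41 DD on day 3.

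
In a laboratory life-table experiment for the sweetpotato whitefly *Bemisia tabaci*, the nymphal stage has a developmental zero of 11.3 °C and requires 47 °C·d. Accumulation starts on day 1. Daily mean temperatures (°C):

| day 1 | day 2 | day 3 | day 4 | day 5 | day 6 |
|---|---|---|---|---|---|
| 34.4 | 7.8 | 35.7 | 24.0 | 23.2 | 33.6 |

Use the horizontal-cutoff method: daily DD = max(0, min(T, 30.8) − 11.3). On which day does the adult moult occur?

day 4

Daily DD above 11.3 °C (capped at 19.5): 19.5, 0.0, 19.5, 12.7, 11.9, 19.5.
Cumulative: 19.5, 19.5, 39.0, 51.7, 63.6, 83.1.
The total first reaches 47 DD on day 4.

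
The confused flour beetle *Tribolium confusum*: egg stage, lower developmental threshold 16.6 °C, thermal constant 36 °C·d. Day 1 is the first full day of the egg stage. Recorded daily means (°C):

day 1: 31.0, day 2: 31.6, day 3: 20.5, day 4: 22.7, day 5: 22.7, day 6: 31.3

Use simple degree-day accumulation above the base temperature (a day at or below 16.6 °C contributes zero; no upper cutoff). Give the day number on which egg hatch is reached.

Daily DD above 16.6 °C: 14.4, 15.0, 3.9, 6.1, 6.1, 14.7.
Cumulative: 14.4, 29.4, 33.3, 39.4, 45.5, 60.2.
The total first reaches 36 DD on day 4.

day 4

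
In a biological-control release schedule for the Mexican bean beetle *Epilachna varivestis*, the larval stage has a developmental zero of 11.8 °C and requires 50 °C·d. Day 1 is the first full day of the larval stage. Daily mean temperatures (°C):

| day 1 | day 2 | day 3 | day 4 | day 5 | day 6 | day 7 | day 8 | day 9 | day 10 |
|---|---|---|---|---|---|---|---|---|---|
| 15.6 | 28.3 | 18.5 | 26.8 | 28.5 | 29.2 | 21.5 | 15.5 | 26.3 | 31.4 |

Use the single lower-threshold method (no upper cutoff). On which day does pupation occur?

Daily DD above 11.8 °C: 3.8, 16.5, 6.7, 15.0, 16.7, 17.4, 9.7, 3.7, 14.5, 19.6.
Cumulative: 3.8, 20.3, 27.0, 42.0, 58.7, 76.1, 85.8, 89.5, 104.0, 123.6.
The total first reaches 50 DD on day 5.

day 5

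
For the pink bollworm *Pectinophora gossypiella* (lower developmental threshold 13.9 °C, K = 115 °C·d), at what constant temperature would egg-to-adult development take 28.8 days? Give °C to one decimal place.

Required daily accumulation = 115 / 28.8 = 3.993 DD/day.
T = T_base + 3.993 = 13.9 + 3.993 = 17.893 ≈ 17.9 °C.

17.9 °C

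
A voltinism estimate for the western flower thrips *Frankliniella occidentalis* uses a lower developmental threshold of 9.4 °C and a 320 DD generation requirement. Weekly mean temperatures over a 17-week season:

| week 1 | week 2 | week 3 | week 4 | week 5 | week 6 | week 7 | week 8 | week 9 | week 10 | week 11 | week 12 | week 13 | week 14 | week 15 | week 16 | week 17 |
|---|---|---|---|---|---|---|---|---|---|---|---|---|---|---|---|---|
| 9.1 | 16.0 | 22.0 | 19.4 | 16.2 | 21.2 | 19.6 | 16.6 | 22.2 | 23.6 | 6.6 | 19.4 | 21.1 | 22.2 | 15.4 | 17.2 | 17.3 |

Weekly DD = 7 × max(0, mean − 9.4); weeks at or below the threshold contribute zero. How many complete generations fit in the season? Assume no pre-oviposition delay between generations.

Weekly DD (7 × max(0, T̄ − 9.4)): 0.0, 46.2, 88.2, 70.0, 47.6, 82.6, 71.4, 50.4, 89.6, 99.4, 0.0, 70.0, 81.9, 89.6, 42.0, 54.6, 55.3.
Season total = 1038.8 DD.
Complete generations = ⌊1038.8 / 320⌋ = 3.

3 generations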